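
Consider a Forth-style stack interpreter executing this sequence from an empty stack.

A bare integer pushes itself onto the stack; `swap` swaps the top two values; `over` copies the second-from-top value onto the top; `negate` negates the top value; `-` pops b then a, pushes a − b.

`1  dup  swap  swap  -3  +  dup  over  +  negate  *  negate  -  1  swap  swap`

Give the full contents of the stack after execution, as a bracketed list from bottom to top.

1      : [1]
dup    : [1, 1]
swap   : [1, 1]
swap   : [1, 1]
-3     : [1, 1, -3]
+      : [1, -2]
dup    : [1, -2, -2]
over   : [1, -2, -2, -2]
+      : [1, -2, -4]
negate : [1, -2, 4]
*      : [1, -8]
negate : [1, 8]
-      : [-7]
1      : [-7, 1]
swap   : [1, -7]
swap   : [-7, 1]

[-7, 1]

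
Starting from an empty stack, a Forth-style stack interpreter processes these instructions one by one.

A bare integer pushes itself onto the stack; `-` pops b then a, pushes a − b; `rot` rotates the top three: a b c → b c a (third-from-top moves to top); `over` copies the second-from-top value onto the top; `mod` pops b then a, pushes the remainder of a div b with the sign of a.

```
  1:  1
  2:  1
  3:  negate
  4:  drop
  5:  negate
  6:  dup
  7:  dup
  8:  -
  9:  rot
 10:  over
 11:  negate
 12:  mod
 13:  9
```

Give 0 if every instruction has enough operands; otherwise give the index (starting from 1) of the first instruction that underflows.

9

1      : [1]
1      : [1, 1]
negate : [1, -1]
drop   : [1]
negate : [-1]
dup    : [-1, -1]
dup    : [-1, -1, -1]
-      : [-1, 0]
rot  — needs 3 operands, stack has 2 → underflow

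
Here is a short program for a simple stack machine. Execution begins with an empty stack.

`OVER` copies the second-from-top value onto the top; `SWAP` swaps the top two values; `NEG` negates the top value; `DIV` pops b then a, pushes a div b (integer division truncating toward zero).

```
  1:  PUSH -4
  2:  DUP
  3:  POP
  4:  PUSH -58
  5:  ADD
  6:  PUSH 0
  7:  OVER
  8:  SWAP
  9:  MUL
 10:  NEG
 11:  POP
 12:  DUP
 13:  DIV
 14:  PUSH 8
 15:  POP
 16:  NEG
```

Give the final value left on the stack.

-1

PUSH -4  -> -4
DUP      -> -4 -4
POP      -> -4
PUSH -58 -> -4 -58
ADD      -> -62
PUSH 0   -> -62 0
OVER     -> -62 0 -62
SWAP     -> -62 -62 0
MUL      -> -62 0
NEG      -> -62 0
POP      -> -62
DUP      -> -62 -62
DIV      -> 1
PUSH 8   -> 1 8
POP      -> 1
NEG      -> -1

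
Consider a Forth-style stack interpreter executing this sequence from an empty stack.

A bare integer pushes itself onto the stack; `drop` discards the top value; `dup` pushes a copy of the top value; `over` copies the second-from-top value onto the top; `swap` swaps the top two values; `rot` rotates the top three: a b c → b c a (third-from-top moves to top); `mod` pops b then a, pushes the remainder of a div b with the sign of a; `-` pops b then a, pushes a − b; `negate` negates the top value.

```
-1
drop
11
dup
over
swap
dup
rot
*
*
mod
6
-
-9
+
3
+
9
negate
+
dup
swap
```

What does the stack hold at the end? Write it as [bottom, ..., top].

-1     -> [-1]
drop   -> []
11     -> [11]
dup    -> [11, 11]
over   -> [11, 11, 11]
swap   -> [11, 11, 11]
dup    -> [11, 11, 11, 11]
rot    -> [11, 11, 11, 11]
*      -> [11, 11, 121]
*      -> [11, 1331]
mod    -> [11]
6      -> [11, 6]
-      -> [5]
-9     -> [5, -9]
+      -> [-4]
3      -> [-4, 3]
+      -> [-1]
9      -> [-1, 9]
negate -> [-1, -9]
+      -> [-10]
dup    -> [-10, -10]
swap   -> [-10, -10]

[-10, -10]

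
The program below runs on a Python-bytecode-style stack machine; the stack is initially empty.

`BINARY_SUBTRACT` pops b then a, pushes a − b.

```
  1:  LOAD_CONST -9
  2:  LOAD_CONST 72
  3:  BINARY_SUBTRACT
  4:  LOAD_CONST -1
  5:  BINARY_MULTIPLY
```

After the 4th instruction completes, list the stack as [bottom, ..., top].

LOAD_CONST -9    -9
LOAD_CONST 72    -9 72
BINARY_SUBTRACT  -81
LOAD_CONST -1    -81 -1

[-81, -1]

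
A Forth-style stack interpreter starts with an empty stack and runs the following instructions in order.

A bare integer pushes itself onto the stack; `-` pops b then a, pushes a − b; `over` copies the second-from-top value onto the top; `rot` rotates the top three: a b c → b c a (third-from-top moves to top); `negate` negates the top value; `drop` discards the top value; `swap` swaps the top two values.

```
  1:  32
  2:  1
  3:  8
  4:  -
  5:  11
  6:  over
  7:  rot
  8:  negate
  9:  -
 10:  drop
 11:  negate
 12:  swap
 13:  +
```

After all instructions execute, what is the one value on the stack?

32     : 32
1      : 32 1
8      : 32 1 8
-      : 32 -7
11     : 32 -7 11
over   : 32 -7 11 -7
rot    : 32 11 -7 -7
negate : 32 11 -7 7
-      : 32 11 -14
drop   : 32 11
negate : 32 -11
swap   : -11 32
+      : 21

21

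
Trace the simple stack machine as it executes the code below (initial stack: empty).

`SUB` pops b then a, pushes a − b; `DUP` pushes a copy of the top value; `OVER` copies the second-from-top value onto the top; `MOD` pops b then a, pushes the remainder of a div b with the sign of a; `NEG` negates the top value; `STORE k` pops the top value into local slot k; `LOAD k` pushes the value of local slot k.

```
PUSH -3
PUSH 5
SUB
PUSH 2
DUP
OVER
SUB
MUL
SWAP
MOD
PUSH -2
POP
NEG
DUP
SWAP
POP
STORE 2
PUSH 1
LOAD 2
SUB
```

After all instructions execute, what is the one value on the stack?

PUSH -3 → [-3]
PUSH 5  → [-3, 5]
SUB     → [-8]
PUSH 2  → [-8, 2]
DUP     → [-8, 2, 2]
OVER    → [-8, 2, 2, 2]
SUB     → [-8, 2, 0]
MUL     → [-8, 0]
SWAP    → [0, -8]
MOD     → [0]
PUSH -2 → [0, -2]
POP     → [0]
NEG     → [0]
DUP     → [0, 0]
SWAP    → [0, 0]
POP     → [0]
STORE 2 → []
PUSH 1  → [1]
LOAD 2  → [1, 0]
SUB     → [1]

1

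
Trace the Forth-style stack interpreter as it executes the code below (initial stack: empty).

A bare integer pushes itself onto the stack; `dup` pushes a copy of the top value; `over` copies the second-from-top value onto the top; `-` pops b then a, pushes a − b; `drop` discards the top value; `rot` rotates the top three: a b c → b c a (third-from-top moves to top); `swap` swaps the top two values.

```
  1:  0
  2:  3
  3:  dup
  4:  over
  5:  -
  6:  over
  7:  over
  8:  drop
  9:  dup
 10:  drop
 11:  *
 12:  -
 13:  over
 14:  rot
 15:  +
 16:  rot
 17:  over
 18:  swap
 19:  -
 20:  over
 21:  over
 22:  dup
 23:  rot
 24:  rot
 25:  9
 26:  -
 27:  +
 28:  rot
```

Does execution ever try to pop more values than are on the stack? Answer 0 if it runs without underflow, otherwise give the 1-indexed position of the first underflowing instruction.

0     [0]
3     [0, 3]
dup   [0, 3, 3]
over  [0, 3, 3, 3]
-     [0, 3, 0]
over  [0, 3, 0, 3]
over  [0, 3, 0, 3, 0]
drop  [0, 3, 0, 3]
dup   [0, 3, 0, 3, 3]
drop  [0, 3, 0, 3]
*     [0, 3, 0]
-     [0, 3]
over  [0, 3, 0]
rot   [3, 0, 0]
+     [3, 0]
rot  — needs 3 operands, stack has 2 → underflow

16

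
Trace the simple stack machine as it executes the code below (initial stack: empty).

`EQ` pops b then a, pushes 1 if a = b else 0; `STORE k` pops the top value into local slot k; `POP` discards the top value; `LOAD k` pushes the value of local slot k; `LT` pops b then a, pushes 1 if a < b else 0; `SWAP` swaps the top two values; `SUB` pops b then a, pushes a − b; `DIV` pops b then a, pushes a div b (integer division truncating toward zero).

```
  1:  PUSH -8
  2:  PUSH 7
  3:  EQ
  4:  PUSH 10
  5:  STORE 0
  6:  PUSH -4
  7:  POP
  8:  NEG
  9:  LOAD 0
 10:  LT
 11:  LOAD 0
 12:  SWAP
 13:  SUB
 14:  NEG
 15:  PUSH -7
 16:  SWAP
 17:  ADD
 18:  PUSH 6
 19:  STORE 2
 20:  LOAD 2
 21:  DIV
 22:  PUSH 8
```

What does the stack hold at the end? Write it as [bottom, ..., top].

[-2, 8]

PUSH -8 : [-8]
PUSH 7  : [-8, 7]
EQ      : [0]
PUSH 10 : [0, 10]
STORE 0 : [0]
PUSH -4 : [0, -4]
POP     : [0]
NEG     : [0]
LOAD 0  : [0, 10]
LT      : [1]
LOAD 0  : [1, 10]
SWAP    : [10, 1]
SUB     : [9]
NEG     : [-9]
PUSH -7 : [-9, -7]
SWAP    : [-7, -9]
ADD     : [-16]
PUSH 6  : [-16, 6]
STORE 2 : [-16]
LOAD 2  : [-16, 6]
DIV     : [-2]
PUSH 8  : [-2, 8]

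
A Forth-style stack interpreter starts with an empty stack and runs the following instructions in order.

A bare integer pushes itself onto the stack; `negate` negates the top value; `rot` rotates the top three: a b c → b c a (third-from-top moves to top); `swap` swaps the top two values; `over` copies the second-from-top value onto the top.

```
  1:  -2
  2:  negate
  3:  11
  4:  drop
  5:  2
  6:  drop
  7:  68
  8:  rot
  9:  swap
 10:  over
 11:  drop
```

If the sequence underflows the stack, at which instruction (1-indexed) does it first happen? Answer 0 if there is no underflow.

-2     -> [-2]
negate -> [2]
11     -> [2, 11]
drop   -> [2]
2      -> [2, 2]
drop   -> [2]
68     -> [2, 68]
rot  — needs 3 operands, stack has 2 → underflow

8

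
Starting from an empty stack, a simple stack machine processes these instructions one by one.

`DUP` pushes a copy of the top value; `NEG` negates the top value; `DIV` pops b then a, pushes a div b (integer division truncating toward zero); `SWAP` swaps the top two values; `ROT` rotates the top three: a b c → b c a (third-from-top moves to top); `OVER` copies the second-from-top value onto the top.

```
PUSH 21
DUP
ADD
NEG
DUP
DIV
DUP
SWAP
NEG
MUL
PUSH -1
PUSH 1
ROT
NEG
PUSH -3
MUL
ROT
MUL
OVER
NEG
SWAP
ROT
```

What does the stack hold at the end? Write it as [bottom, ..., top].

[-1, 3, 1]

PUSH 21 → [21]
DUP     → [21, 21]
ADD     → [42]
NEG     → [-42]
DUP     → [-42, -42]
DIV     → [1]
DUP     → [1, 1]
SWAP    → [1, 1]
NEG     → [1, -1]
MUL     → [-1]
PUSH -1 → [-1, -1]
PUSH 1  → [-1, -1, 1]
ROT     → [-1, 1, -1]
NEG     → [-1, 1, 1]
PUSH -3 → [-1, 1, 1, -3]
MUL     → [-1, 1, -3]
ROT     → [1, -3, -1]
MUL     → [1, 3]
OVER    → [1, 3, 1]
NEG     → [1, 3, -1]
SWAP    → [1, -1, 3]
ROT     → [-1, 3, 1]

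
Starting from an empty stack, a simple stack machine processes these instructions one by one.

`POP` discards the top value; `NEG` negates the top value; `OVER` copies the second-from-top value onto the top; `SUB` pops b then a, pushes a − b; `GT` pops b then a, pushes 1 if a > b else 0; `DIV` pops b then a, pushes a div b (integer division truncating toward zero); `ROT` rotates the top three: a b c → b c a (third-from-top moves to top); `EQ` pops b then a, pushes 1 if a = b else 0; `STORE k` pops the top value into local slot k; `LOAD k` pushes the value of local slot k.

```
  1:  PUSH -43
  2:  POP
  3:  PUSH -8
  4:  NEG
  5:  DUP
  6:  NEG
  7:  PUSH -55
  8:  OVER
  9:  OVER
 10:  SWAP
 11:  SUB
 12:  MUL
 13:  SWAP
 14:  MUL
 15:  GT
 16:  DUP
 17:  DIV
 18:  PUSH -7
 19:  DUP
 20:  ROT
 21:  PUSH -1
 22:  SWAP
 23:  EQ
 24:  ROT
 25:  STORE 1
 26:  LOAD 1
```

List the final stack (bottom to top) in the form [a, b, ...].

[-7, 0, -7]

PUSH -43 -> [-43]
POP      -> []
PUSH -8  -> [-8]
NEG      -> [8]
DUP      -> [8, 8]
NEG      -> [8, -8]
PUSH -55 -> [8, -8, -55]
OVER     -> [8, -8, -55, -8]
OVER     -> [8, -8, -55, -8, -55]
SWAP     -> [8, -8, -55, -55, -8]
SUB      -> [8, -8, -55, -47]
MUL      -> [8, -8, 2585]
SWAP     -> [8, 2585, -8]
MUL      -> [8, -20680]
GT       -> [1]
DUP      -> [1, 1]
DIV      -> [1]
PUSH -7  -> [1, -7]
DUP      -> [1, -7, -7]
ROT      -> [-7, -7, 1]
PUSH -1  -> [-7, -7, 1, -1]
SWAP     -> [-7, -7, -1, 1]
EQ       -> [-7, -7, 0]
ROT      -> [-7, 0, -7]
STORE 1  -> [-7, 0]
LOAD 1   -> [-7, 0, -7]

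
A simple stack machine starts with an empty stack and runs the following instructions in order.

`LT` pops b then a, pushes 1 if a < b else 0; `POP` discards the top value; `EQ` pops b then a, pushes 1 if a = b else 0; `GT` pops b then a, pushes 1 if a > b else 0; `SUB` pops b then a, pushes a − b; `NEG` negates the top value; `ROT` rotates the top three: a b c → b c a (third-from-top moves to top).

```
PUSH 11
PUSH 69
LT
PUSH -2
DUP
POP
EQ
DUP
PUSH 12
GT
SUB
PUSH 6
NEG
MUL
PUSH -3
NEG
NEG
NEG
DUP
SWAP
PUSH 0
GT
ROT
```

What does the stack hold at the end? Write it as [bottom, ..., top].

[3, 1, 0]

PUSH 11 → [11]
PUSH 69 → [11, 69]
LT      → [1]
PUSH -2 → [1, -2]
DUP     → [1, -2, -2]
POP     → [1, -2]
EQ      → [0]
DUP     → [0, 0]
PUSH 12 → [0, 0, 12]
GT      → [0, 0]
SUB     → [0]
PUSH 6  → [0, 6]
NEG     → [0, -6]
MUL     → [0]
PUSH -3 → [0, -3]
NEG     → [0, 3]
NEG     → [0, -3]
NEG     → [0, 3]
DUP     → [0, 3, 3]
SWAP    → [0, 3, 3]
PUSH 0  → [0, 3, 3, 0]
GT      → [0, 3, 1]
ROT     → [3, 1, 0]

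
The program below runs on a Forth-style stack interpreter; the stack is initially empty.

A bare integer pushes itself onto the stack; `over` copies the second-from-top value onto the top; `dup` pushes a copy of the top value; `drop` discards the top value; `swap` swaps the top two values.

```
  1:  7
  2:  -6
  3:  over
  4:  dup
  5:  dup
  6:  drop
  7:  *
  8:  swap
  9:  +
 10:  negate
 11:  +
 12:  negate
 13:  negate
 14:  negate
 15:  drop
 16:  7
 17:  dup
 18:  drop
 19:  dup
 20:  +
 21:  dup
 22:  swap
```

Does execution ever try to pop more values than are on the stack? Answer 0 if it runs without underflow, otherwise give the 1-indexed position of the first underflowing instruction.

7       [7]
-6      [7, -6]
over    [7, -6, 7]
dup     [7, -6, 7, 7]
dup     [7, -6, 7, 7, 7]
drop    [7, -6, 7, 7]
*       [7, -6, 49]
swap    [7, 49, -6]
+       [7, 43]
negate  [7, -43]
+       [-36]
negate  [36]
negate  [-36]
negate  [36]
drop    []
7       [7]
dup     [7, 7]
drop    [7]
dup     [7, 7]
+       [14]
dup     [14, 14]
swap    [14, 14]

0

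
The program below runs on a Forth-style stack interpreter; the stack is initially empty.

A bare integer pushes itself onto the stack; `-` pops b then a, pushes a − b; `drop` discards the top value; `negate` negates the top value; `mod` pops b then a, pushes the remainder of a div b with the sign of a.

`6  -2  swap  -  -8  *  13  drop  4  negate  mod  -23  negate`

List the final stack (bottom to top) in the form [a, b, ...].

[0, 23]

6      → 6
-2     → 6 -2
swap   → -2 6
-      → -8
-8     → -8 -8
*      → 64
13     → 64 13
drop   → 64
4      → 64 4
negate → 64 -4
mod    → 0
-23    → 0 -23
negate → 0 23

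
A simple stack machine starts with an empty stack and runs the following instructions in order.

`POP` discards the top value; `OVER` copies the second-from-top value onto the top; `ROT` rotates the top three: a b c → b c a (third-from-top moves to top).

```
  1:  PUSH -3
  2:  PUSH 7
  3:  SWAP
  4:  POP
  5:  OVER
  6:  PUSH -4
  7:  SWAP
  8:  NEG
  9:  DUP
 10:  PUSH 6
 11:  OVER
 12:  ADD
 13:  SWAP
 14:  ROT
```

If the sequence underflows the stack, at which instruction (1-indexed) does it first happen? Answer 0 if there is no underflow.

5

PUSH -3  -3
PUSH 7   -3 7
SWAP     7 -3
POP      7
OVER  — needs 2 operands, stack has 1 → underflow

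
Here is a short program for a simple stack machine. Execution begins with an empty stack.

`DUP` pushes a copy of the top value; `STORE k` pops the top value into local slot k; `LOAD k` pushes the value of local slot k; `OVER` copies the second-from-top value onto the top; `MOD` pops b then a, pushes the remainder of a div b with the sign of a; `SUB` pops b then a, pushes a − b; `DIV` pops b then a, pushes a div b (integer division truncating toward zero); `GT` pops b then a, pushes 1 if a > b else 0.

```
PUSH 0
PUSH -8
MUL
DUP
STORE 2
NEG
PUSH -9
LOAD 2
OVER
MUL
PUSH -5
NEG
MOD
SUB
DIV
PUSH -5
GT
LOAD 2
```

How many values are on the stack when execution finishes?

2

PUSH 0  -> [0]
PUSH -8 -> [0, -8]
MUL     -> [0]
DUP     -> [0, 0]
STORE 2 -> [0]
NEG     -> [0]
PUSH -9 -> [0, -9]
LOAD 2  -> [0, -9, 0]
OVER    -> [0, -9, 0, -9]
MUL     -> [0, -9, 0]
PUSH -5 -> [0, -9, 0, -5]
NEG     -> [0, -9, 0, 5]
MOD     -> [0, -9, 0]
SUB     -> [0, -9]
DIV     -> [0]
PUSH -5 -> [0, -5]
GT      -> [1]
LOAD 2  -> [1, 0]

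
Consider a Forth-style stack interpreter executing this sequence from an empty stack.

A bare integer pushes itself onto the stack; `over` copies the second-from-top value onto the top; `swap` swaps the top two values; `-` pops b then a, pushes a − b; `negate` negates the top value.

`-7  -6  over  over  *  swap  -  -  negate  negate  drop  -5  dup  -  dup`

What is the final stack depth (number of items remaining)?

-7     -> -7
-6     -> -7 -6
over   -> -7 -6 -7
over   -> -7 -6 -7 -6
*      -> -7 -6 42
swap   -> -7 42 -6
-      -> -7 48
-      -> -55
negate -> 55
negate -> -55
drop   -> (empty)
-5     -> -5
dup    -> -5 -5
-      -> 0
dup    -> 0 0

2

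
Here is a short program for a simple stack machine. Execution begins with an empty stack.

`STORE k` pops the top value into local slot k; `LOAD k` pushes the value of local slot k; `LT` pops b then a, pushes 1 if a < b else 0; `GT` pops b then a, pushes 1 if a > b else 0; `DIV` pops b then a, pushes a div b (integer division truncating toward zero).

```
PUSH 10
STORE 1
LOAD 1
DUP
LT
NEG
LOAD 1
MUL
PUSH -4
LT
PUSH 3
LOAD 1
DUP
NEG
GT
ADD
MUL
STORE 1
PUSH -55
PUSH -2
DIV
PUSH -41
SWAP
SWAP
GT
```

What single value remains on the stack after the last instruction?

PUSH 10   10
STORE 1   (empty)
LOAD 1    10
DUP       10 10
LT        0
NEG       0
LOAD 1    0 10
MUL       0
PUSH -4   0 -4
LT        0
PUSH 3    0 3
LOAD 1    0 3 10
DUP       0 3 10 10
NEG       0 3 10 -10
GT        0 3 1
ADD       0 4
MUL       0
STORE 1   (empty)
PUSH -55  -55
PUSH -2   -55 -2
DIV       27
PUSH -41  27 -41
SWAP      -41 27
SWAP      27 -41
GT        1

1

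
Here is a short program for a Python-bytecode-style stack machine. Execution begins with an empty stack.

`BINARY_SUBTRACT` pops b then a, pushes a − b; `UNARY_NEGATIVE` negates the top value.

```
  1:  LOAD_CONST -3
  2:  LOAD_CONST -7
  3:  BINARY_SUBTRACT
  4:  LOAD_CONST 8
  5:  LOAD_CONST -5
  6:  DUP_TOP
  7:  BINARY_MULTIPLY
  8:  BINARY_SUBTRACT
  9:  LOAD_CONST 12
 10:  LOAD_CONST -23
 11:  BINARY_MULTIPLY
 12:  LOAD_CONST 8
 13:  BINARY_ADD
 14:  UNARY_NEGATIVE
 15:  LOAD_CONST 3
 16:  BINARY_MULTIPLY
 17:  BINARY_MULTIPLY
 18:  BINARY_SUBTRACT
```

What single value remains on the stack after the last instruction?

LOAD_CONST -3    [-3]
LOAD_CONST -7    [-3, -7]
BINARY_SUBTRACT  [4]
LOAD_CONST 8     [4, 8]
LOAD_CONST -5    [4, 8, -5]
DUP_TOP          [4, 8, -5, -5]
BINARY_MULTIPLY  [4, 8, 25]
BINARY_SUBTRACT  [4, -17]
LOAD_CONST 12    [4, -17, 12]
LOAD_CONST -23   [4, -17, 12, -23]
BINARY_MULTIPLY  [4, -17, -276]
LOAD_CONST 8     [4, -17, -276, 8]
BINARY_ADD       [4, -17, -268]
UNARY_NEGATIVE   [4, -17, 268]
LOAD_CONST 3     [4, -17, 268, 3]
BINARY_MULTIPLY  [4, -17, 804]
BINARY_MULTIPLY  [4, -13668]
BINARY_SUBTRACT  [13672]

13672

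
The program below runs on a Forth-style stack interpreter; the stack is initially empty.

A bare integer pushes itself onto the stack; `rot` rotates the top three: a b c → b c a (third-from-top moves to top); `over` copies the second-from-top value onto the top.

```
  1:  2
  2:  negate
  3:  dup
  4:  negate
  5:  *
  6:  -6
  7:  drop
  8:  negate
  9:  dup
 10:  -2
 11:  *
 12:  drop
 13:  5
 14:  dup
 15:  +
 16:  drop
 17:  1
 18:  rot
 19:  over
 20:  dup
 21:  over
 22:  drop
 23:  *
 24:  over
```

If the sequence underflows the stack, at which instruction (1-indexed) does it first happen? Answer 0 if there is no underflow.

18

2      → 2
negate → -2
dup    → -2 -2
negate → -2 2
*      → -4
-6     → -4 -6
drop   → -4
negate → 4
dup    → 4 4
-2     → 4 4 -2
*      → 4 -8
drop   → 4
5      → 4 5
dup    → 4 5 5
+      → 4 10
drop   → 4
1      → 4 1
rot  — needs 3 operands, stack has 2 → underflow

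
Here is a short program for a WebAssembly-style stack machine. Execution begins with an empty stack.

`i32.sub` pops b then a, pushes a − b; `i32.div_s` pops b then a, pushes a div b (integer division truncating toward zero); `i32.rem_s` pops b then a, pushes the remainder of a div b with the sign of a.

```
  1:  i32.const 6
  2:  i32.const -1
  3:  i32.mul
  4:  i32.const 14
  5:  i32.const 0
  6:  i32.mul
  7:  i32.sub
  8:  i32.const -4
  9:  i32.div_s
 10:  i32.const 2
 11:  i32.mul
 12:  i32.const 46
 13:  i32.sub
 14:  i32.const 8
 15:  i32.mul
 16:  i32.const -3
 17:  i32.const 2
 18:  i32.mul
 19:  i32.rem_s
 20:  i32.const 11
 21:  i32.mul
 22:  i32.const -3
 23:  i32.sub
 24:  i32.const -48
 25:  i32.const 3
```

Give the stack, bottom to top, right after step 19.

[-4]

i32.const 6  : 6
i32.const -1 : 6 -1
i32.mul      : -6
i32.const 14 : -6 14
i32.const 0  : -6 14 0
i32.mul      : -6 0
i32.sub      : -6
i32.const -4 : -6 -4
i32.div_s    : 1
i32.const 2  : 1 2
i32.mul      : 2
i32.const 46 : 2 46
i32.sub      : -44
i32.const 8  : -44 8
i32.mul      : -352
i32.const -3 : -352 -3
i32.const 2  : -352 -3 2
i32.mul      : -352 -6
i32.rem_s    : -4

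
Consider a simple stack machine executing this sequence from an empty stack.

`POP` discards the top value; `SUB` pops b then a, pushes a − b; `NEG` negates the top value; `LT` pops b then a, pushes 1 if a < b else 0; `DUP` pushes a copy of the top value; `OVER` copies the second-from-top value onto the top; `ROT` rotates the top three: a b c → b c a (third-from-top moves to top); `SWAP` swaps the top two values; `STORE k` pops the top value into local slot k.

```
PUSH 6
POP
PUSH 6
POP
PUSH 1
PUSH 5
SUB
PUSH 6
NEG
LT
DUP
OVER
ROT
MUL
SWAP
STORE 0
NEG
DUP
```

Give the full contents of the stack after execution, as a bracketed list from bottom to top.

[0, 0]

PUSH 6  : 6
POP     : (empty)
PUSH 6  : 6
POP     : (empty)
PUSH 1  : 1
PUSH 5  : 1 5
SUB     : -4
PUSH 6  : -4 6
NEG     : -4 -6
LT      : 0
DUP     : 0 0
OVER    : 0 0 0
ROT     : 0 0 0
MUL     : 0 0
SWAP    : 0 0
STORE 0 : 0
NEG     : 0
DUP     : 0 0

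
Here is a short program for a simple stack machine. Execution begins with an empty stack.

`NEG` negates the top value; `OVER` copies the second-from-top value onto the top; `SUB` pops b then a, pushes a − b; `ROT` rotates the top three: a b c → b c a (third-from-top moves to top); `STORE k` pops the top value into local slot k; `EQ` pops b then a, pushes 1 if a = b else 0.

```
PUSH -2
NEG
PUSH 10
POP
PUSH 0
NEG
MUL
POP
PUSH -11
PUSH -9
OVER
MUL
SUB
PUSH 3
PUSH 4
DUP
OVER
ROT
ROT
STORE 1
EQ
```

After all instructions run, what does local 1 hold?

4

PUSH -2   -2
NEG       2
PUSH 10   2 10
POP       2
PUSH 0    2 0
NEG       2 0
MUL       0
POP       (empty)
PUSH -11  -11
PUSH -9   -11 -9
OVER      -11 -9 -11
MUL       -11 99
SUB       -110
PUSH 3    -110 3
PUSH 4    -110 3 4
DUP       -110 3 4 4
OVER      -110 3 4 4 4
ROT       -110 3 4 4 4
ROT       -110 3 4 4 4
STORE 1   -110 3 4 4
EQ        -110 3 1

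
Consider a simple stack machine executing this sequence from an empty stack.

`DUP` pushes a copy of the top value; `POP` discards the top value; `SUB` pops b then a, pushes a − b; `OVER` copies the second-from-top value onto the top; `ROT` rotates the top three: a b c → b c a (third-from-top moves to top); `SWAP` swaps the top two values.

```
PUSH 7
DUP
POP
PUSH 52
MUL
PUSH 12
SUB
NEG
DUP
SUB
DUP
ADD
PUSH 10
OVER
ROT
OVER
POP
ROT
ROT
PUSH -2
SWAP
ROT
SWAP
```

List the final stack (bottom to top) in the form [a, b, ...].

[0, -2, 10, 0]

PUSH 7  : 7
DUP     : 7 7
POP     : 7
PUSH 52 : 7 52
MUL     : 364
PUSH 12 : 364 12
SUB     : 352
NEG     : -352
DUP     : -352 -352
SUB     : 0
DUP     : 0 0
ADD     : 0
PUSH 10 : 0 10
OVER    : 0 10 0
ROT     : 10 0 0
OVER    : 10 0 0 0
POP     : 10 0 0
ROT     : 0 0 10
ROT     : 0 10 0
PUSH -2 : 0 10 0 -2
SWAP    : 0 10 -2 0
ROT     : 0 -2 0 10
SWAP    : 0 -2 10 0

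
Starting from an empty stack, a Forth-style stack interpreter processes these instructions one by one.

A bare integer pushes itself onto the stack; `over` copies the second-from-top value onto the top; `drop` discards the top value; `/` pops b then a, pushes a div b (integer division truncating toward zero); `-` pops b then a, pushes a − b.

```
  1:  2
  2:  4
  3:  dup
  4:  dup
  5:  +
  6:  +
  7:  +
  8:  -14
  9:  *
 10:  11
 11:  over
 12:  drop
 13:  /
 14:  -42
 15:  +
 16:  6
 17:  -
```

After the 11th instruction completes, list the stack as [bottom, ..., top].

[-196, 11, -196]

2    -> 2
4    -> 2 4
dup  -> 2 4 4
dup  -> 2 4 4 4
+    -> 2 4 8
+    -> 2 12
+    -> 14
-14  -> 14 -14
*    -> -196
11   -> -196 11
over -> -196 11 -196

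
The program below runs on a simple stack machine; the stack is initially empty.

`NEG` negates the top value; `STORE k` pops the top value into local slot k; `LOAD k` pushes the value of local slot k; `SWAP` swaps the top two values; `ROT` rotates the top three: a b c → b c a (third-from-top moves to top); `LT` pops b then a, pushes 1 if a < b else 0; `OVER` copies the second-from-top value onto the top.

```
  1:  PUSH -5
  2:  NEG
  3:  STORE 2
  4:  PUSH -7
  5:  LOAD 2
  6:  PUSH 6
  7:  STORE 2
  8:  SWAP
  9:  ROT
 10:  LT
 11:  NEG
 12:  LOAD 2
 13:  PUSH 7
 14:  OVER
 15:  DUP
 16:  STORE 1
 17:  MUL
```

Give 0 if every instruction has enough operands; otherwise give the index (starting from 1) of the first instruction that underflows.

PUSH -5 : [-5]
NEG     : [5]
STORE 2 : []
PUSH -7 : [-7]
LOAD 2  : [-7, 5]
PUSH 6  : [-7, 5, 6]
STORE 2 : [-7, 5]
SWAP    : [5, -7]
ROT  — needs 3 operands, stack has 2 → underflow

9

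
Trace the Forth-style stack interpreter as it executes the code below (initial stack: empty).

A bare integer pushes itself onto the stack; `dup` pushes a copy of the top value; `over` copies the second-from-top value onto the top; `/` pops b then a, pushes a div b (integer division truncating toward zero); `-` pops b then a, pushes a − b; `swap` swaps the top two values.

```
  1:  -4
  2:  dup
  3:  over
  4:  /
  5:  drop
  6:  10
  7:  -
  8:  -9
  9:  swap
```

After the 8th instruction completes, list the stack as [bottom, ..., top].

-4    [-4]
dup   [-4, -4]
over  [-4, -4, -4]
/     [-4, 1]
drop  [-4]
10    [-4, 10]
-     [-14]
-9    [-14, -9]

[-14, -9]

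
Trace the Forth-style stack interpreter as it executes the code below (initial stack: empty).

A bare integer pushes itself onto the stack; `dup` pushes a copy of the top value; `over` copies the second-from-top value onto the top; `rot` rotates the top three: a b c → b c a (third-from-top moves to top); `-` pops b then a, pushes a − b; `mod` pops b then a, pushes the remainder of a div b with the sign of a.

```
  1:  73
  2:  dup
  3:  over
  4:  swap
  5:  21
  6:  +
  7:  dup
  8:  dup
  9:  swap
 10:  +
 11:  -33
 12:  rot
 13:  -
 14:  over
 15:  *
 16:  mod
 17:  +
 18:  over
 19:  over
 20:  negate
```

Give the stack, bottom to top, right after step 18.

73   -> 73
dup  -> 73 73
over -> 73 73 73
swap -> 73 73 73
21   -> 73 73 73 21
+    -> 73 73 94
dup  -> 73 73 94 94
dup  -> 73 73 94 94 94
swap -> 73 73 94 94 94
+    -> 73 73 94 188
-33  -> 73 73 94 188 -33
rot  -> 73 73 188 -33 94
-    -> 73 73 188 -127
over -> 73 73 188 -127 188
*    -> 73 73 188 -23876
mod  -> 73 73 188
+    -> 73 261
over -> 73 261 73

[73, 261, 73]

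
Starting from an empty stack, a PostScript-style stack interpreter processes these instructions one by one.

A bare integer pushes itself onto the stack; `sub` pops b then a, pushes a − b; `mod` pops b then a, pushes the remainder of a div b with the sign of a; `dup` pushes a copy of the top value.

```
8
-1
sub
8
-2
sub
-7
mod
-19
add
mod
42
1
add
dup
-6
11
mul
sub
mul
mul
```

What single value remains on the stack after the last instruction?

8    8
-1   8 -1
sub  9
8    9 8
-2   9 8 -2
sub  9 10
-7   9 10 -7
mod  9 3
-19  9 3 -19
add  9 -16
mod  9
42   9 42
1    9 42 1
add  9 43
dup  9 43 43
-6   9 43 43 -6
11   9 43 43 -6 11
mul  9 43 43 -66
sub  9 43 109
mul  9 4687
mul  42183

42183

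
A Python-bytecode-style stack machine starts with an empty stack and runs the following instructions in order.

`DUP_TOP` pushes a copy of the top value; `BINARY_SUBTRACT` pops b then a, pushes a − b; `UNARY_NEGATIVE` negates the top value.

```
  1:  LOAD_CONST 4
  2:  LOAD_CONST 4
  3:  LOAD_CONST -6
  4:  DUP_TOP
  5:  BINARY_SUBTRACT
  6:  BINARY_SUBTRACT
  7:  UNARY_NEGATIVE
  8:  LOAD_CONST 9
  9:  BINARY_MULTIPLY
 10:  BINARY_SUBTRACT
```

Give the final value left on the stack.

LOAD_CONST 4    → 4
LOAD_CONST 4    → 4 4
LOAD_CONST -6   → 4 4 -6
DUP_TOP         → 4 4 -6 -6
BINARY_SUBTRACT → 4 4 0
BINARY_SUBTRACT → 4 4
UNARY_NEGATIVE  → 4 -4
LOAD_CONST 9    → 4 -4 9
BINARY_MULTIPLY → 4 -36
BINARY_SUBTRACT → 40

40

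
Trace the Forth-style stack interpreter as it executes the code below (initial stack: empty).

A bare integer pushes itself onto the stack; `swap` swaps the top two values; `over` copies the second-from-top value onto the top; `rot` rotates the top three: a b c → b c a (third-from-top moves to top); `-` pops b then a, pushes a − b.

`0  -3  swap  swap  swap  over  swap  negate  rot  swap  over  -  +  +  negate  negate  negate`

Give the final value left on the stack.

0      → [0]
-3     → [0, -3]
swap   → [-3, 0]
swap   → [0, -3]
swap   → [-3, 0]
over   → [-3, 0, -3]
swap   → [-3, -3, 0]
negate → [-3, -3, 0]
rot    → [-3, 0, -3]
swap   → [-3, -3, 0]
over   → [-3, -3, 0, -3]
-      → [-3, -3, 3]
+      → [-3, 0]
+      → [-3]
negate → [3]
negate → [-3]
negate → [3]

3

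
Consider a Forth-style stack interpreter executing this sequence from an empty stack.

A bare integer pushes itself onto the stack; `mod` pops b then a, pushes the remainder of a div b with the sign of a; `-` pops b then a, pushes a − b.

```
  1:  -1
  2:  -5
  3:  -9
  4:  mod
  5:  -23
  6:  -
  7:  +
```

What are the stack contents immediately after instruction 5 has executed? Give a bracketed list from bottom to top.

-1  → [-1]
-5  → [-1, -5]
-9  → [-1, -5, -9]
mod → [-1, -5]
-23 → [-1, -5, -23]

[-1, -5, -23]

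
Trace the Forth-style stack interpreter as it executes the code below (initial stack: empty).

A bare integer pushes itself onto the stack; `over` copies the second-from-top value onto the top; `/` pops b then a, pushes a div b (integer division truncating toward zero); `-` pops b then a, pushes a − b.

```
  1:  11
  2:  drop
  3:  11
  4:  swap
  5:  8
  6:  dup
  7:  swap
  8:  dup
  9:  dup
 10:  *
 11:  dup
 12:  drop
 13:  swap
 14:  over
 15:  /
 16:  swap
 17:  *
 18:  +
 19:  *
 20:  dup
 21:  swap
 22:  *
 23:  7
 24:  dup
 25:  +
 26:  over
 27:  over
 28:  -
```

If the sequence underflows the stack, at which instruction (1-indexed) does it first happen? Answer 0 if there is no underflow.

4

11   : [11]
drop : []
11   : [11]
swap  — needs 2 operands, stack has 1 → underflow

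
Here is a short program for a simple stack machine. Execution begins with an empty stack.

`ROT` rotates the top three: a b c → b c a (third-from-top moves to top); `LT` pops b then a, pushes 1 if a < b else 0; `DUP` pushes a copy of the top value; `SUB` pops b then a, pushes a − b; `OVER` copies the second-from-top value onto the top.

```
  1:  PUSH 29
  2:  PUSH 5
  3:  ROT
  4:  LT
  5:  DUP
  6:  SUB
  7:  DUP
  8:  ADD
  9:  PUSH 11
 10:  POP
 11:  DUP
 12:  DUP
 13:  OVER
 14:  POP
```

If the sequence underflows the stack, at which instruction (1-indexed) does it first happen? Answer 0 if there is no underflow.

PUSH 29 → [29]
PUSH 5  → [29, 5]
ROT  — needs 3 operands, stack has 2 → underflow

3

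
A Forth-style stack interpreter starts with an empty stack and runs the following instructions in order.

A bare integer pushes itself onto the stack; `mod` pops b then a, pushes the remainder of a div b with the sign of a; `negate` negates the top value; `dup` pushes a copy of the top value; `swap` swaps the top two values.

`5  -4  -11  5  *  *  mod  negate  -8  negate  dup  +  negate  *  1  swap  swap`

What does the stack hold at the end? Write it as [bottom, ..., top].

5       5
-4      5 -4
-11     5 -4 -11
5       5 -4 -11 5
*       5 -4 -55
*       5 220
mod     5
negate  -5
-8      -5 -8
negate  -5 8
dup     -5 8 8
+       -5 16
negate  -5 -16
*       80
1       80 1
swap    1 80
swap    80 1

[80, 1]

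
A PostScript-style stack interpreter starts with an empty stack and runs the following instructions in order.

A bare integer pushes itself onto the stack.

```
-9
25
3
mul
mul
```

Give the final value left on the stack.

-9   -9
25   -9 25
3    -9 25 3
mul  -9 75
mul  -675

-675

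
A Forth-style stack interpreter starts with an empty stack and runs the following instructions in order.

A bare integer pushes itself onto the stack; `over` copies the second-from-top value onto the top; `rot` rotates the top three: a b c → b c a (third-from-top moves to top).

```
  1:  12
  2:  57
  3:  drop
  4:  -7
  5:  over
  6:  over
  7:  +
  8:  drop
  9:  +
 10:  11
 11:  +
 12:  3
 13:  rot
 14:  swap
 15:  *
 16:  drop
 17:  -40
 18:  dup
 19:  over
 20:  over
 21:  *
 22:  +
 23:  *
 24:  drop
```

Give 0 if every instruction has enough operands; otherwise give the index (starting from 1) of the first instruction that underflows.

12   : [12]
57   : [12, 57]
drop : [12]
-7   : [12, -7]
over : [12, -7, 12]
over : [12, -7, 12, -7]
+    : [12, -7, 5]
drop : [12, -7]
+    : [5]
11   : [5, 11]
+    : [16]
3    : [16, 3]
rot  — needs 3 operands, stack has 2 → underflow

13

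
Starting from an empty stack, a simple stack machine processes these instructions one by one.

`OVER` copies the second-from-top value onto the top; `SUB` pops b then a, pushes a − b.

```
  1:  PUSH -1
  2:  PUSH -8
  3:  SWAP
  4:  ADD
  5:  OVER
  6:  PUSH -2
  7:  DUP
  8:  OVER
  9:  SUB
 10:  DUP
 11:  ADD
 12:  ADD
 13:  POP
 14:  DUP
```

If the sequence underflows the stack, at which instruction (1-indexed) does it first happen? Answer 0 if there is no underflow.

PUSH -1  [-1]
PUSH -8  [-1, -8]
SWAP     [-8, -1]
ADD      [-9]
OVER  — needs 2 operands, stack has 1 → underflow

5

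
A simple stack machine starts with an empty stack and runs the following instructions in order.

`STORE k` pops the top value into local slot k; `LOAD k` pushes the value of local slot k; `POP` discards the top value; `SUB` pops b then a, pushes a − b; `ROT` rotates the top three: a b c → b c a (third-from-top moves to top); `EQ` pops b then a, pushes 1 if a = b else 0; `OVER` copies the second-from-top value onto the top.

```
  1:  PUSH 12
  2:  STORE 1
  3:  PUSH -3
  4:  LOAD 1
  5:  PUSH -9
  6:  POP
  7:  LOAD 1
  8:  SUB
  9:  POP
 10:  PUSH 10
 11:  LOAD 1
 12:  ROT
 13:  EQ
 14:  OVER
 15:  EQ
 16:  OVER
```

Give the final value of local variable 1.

12

PUSH 12 → [12]
STORE 1 → []
PUSH -3 → [-3]
LOAD 1  → [-3, 12]
PUSH -9 → [-3, 12, -9]
POP     → [-3, 12]
LOAD 1  → [-3, 12, 12]
SUB     → [-3, 0]
POP     → [-3]
PUSH 10 → [-3, 10]
LOAD 1  → [-3, 10, 12]
ROT     → [10, 12, -3]
EQ      → [10, 0]
OVER    → [10, 0, 10]
EQ      → [10, 0]
OVER    → [10, 0, 10]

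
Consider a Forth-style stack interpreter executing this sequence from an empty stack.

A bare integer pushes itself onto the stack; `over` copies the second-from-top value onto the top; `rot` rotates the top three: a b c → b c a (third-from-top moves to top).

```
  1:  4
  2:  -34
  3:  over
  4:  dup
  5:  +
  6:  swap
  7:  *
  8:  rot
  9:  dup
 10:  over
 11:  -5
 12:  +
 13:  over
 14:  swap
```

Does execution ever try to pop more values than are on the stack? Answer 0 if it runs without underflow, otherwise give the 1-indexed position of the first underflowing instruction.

4    → 4
-34  → 4 -34
over → 4 -34 4
dup  → 4 -34 4 4
+    → 4 -34 8
swap → 4 8 -34
*    → 4 -272
rot  — needs 3 operands, stack has 2 → underflow

8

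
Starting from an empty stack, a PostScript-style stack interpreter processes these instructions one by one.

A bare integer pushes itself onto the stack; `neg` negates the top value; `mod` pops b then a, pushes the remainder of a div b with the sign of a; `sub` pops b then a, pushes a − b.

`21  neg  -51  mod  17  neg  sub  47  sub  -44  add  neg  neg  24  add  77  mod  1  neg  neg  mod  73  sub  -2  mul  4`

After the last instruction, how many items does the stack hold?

21   21
neg  -21
-51  -21 -51
mod  -21
17   -21 17
neg  -21 -17
sub  -4
47   -4 47
sub  -51
-44  -51 -44
add  -95
neg  95
neg  -95
24   -95 24
add  -71
77   -71 77
mod  -71
1    -71 1
neg  -71 -1
neg  -71 1
mod  0
73   0 73
sub  -73
-2   -73 -2
mul  146
4    146 4

2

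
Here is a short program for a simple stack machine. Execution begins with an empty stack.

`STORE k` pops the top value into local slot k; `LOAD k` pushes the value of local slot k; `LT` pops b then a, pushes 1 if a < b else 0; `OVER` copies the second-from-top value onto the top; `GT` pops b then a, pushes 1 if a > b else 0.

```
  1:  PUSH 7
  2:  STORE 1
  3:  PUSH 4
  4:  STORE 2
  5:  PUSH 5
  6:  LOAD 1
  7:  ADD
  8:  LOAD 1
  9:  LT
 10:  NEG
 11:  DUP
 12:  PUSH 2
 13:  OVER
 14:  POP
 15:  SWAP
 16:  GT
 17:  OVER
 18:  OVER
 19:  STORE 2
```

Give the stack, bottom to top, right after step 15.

[0, 2, 0]

PUSH 7   [7]
STORE 1  []
PUSH 4   [4]
STORE 2  []
PUSH 5   [5]
LOAD 1   [5, 7]
ADD      [12]
LOAD 1   [12, 7]
LT       [0]
NEG      [0]
DUP      [0, 0]
PUSH 2   [0, 0, 2]
OVER     [0, 0, 2, 0]
POP      [0, 0, 2]
SWAP     [0, 2, 0]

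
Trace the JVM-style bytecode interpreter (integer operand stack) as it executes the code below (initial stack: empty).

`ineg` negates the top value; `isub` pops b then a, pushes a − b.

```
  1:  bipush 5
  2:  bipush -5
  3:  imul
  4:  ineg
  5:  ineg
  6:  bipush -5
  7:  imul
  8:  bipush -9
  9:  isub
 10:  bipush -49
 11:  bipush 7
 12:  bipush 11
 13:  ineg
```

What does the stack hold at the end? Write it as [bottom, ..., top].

[134, -49, 7, -11]

bipush 5   → [5]
bipush -5  → [5, -5]
imul       → [-25]
ineg       → [25]
ineg       → [-25]
bipush -5  → [-25, -5]
imul       → [125]
bipush -9  → [125, -9]
isub       → [134]
bipush -49 → [134, -49]
bipush 7   → [134, -49, 7]
bipush 11  → [134, -49, 7, 11]
ineg       → [134, -49, 7, -11]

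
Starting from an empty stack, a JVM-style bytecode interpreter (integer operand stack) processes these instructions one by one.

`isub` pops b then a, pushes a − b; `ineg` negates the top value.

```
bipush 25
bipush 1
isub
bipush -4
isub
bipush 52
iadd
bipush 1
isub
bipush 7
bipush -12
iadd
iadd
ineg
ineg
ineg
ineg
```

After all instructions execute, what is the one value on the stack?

74

bipush 25  -> 25
bipush 1   -> 25 1
isub       -> 24
bipush -4  -> 24 -4
isub       -> 28
bipush 52  -> 28 52
iadd       -> 80
bipush 1   -> 80 1
isub       -> 79
bipush 7   -> 79 7
bipush -12 -> 79 7 -12
iadd       -> 79 -5
iadd       -> 74
ineg       -> -74
ineg       -> 74
ineg       -> -74
ineg       -> 74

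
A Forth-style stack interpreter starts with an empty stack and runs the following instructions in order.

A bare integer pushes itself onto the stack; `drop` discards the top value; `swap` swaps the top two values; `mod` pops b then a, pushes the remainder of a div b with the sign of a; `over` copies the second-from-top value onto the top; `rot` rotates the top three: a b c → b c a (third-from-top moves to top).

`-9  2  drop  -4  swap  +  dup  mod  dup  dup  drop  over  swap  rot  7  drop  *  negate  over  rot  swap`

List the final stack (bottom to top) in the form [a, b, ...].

[0, 0, 0]

-9     → [-9]
2      → [-9, 2]
drop   → [-9]
-4     → [-9, -4]
swap   → [-4, -9]
+      → [-13]
dup    → [-13, -13]
mod    → [0]
dup    → [0, 0]
dup    → [0, 0, 0]
drop   → [0, 0]
over   → [0, 0, 0]
swap   → [0, 0, 0]
rot    → [0, 0, 0]
7      → [0, 0, 0, 7]
drop   → [0, 0, 0]
*      → [0, 0]
negate → [0, 0]
over   → [0, 0, 0]
rot    → [0, 0, 0]
swap   → [0, 0, 0]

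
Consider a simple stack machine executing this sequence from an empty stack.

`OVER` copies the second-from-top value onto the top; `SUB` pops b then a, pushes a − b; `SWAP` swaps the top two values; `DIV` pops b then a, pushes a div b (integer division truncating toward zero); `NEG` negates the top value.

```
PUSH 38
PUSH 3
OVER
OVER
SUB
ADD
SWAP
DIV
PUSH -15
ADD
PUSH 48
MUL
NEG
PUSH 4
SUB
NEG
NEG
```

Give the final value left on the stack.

PUSH 38  → 38
PUSH 3   → 38 3
OVER     → 38 3 38
OVER     → 38 3 38 3
SUB      → 38 3 35
ADD      → 38 38
SWAP     → 38 38
DIV      → 1
PUSH -15 → 1 -15
ADD      → -14
PUSH 48  → -14 48
MUL      → -672
NEG      → 672
PUSH 4   → 672 4
SUB      → 668
NEG      → -668
NEG      → 668

668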